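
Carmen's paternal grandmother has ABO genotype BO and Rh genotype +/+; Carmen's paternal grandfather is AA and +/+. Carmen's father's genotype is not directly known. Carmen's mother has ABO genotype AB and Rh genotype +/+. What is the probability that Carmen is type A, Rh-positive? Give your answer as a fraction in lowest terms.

3/8

Carmen's father's ABO genotype from BO × AA: 1/2 AB, 1/2 AO.
Crossing each possibility with the mother AB and summing P(type A): 1/2·1/4 + 1/2·1/2 = 3/8.
Similarly for Rh via the father's Rh distribution: P(Rh+) = 1.
Independent loci: 3/8 × 1 = 3/8.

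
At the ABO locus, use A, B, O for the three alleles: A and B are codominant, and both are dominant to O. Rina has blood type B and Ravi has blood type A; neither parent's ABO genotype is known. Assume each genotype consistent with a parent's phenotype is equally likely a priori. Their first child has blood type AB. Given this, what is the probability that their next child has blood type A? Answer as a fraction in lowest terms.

Possible genotypes: Rina ∈ {BB, BO}; Ravi ∈ {AA, AO}.
Weight each parental genotype pair by prior × P(type-AB child):
  BB × AA: posterior weight 4/9; P(next child type A) = 0.
  BB × AO: posterior weight 2/9; P(next child type A) = 0.
  BO × AA: posterior weight 2/9; P(next child type A) = 1/2.
  BO × AO: posterior weight 1/9; P(next child type A) = 1/4.
Weighted sum = 5/36.

5/36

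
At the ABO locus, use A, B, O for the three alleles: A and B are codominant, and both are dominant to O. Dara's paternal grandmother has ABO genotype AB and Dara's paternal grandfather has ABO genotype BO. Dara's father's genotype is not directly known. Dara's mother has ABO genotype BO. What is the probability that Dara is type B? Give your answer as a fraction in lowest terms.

5/8

Dara's father's ABO genotype from AB × BO: 1/4 AB, 1/4 AO, 1/4 BB, 1/4 BO.
Crossing each possibility with the mother BO and summing P(type B): 1/4·1/2 + 1/4·1/4 + 1/4·1 + 1/4·3/4 = 5/8.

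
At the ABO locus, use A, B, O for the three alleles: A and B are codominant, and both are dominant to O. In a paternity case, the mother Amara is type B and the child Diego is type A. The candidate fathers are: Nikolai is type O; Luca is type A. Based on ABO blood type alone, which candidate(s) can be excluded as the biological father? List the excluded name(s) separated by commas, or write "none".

A candidate is excluded only if no genotype consistent with his phenotype could produce a type A child with a type B mother.
Nikolai (type O): no genotype consistent with that phenotype can produce a type-A child with a type-B mother.

Nikolai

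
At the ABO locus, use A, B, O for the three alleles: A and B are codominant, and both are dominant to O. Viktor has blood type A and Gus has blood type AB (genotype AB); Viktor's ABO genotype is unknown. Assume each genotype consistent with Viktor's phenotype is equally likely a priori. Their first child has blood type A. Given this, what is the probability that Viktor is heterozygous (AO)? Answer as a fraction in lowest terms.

1/2

Possible genotypes: Viktor ∈ {AA, AO}; Gus ∈ {AB}.
Weight each parental genotype pair by prior × P(type-A child):
  AA × AB: posterior weight 1/2.
  AO × AB: posterior weight 1/2.
Sum the posterior weight over pairs where Viktor is AO: 1/2.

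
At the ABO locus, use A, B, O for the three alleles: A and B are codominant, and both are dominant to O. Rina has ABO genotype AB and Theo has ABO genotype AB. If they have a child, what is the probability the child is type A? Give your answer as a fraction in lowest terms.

ABO cross AB × AB → offspring phenotypes: 1/4 A, 1/4 B, 1/2 AB.
So P(type A) = 1/4.

1/4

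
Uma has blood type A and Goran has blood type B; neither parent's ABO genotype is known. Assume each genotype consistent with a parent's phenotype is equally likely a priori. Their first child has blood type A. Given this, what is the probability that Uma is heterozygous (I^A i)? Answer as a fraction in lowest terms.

Possible genotypes: Uma ∈ {I^A I^A, I^A i}; Goran ∈ {I^B I^B, I^B i}.
Weight each parental genotype pair by prior × P(type-A child):
  I^A I^A × I^B i: posterior weight 2/3.
  I^A i × I^B i: posterior weight 1/3.
Sum the posterior weight over pairs where Uma is I^A i: 1/3.

1/3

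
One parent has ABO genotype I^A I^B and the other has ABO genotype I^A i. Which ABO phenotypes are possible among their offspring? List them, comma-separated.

A, B, AB

Gametes from I^A I^B × I^A i give offspring ABO genotypes I^A I^A, I^A I^B, I^A i, I^B i, i.e. phenotypes A, B, AB.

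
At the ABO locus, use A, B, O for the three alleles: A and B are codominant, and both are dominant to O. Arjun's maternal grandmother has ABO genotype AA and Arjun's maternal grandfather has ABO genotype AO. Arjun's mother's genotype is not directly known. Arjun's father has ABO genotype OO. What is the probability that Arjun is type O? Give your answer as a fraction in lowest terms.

1/4

Arjun's mother's ABO genotype from AA × AO: 1/2 AA, 1/2 AO.
Crossing each possibility with the father OO and summing P(type O): 1/2·0 + 1/2·1/2 = 1/4.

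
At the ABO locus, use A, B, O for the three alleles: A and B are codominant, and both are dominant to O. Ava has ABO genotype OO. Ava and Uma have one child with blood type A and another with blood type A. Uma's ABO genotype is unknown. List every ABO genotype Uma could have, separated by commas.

For each candidate genotype of Uma, check whether crossing it with OO can produce every observed child phenotype.
  AA → possible child types {A} ✓
  AB → possible child types {A, B} ✓
  AO → possible child types {O, A} ✓
  BB → possible child types {B} ✗
  BO → possible child types {O, B} ✗
  OO → possible child types {O} ✗

AA, AB, AO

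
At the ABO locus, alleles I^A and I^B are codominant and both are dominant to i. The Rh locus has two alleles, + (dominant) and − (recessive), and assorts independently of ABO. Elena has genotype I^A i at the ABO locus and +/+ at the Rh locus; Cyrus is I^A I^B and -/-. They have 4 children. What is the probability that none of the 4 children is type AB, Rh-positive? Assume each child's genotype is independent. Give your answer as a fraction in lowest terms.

ABO cross I^A i × I^A I^B → 1/2 A, 1/4 B, 1/4 AB.
Rh cross +/+ × -/- → 1 Rh+; so P(type AB, Rh-positive) = 1/4 × 1 = 1/4 per child.
P(not type AB, Rh-positive) = 3/4 for one child; (3/4)^4 = 81/256.

81/256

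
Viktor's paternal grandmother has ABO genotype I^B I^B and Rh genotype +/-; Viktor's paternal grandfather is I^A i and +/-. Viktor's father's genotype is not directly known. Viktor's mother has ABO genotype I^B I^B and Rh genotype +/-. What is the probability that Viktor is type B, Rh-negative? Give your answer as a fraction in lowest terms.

3/16

Viktor's father's ABO genotype from I^B I^B × I^A i: 1/2 I^A I^B, 1/2 I^B i.
Crossing each possibility with the mother I^B I^B and summing P(type B): 1/2·1/2 + 1/2·1 = 3/4.
Similarly for Rh via the father's Rh distribution: P(Rh-) = 1/4.
Independent loci: 3/4 × 1/4 = 3/16.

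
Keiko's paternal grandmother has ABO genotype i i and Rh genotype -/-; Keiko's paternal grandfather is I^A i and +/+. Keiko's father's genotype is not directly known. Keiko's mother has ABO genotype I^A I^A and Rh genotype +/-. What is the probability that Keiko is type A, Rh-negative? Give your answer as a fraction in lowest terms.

1/4

Keiko's father's ABO genotype from i i × I^A i: 1/2 I^A i, 1/2 i i.
Crossing each possibility with the mother I^A I^A and summing P(type A): 1/2·1 + 1/2·1 = 1.
Similarly for Rh via the father's Rh distribution: P(Rh-) = 1/4.
Independent loci: 1 × 1/4 = 1/4.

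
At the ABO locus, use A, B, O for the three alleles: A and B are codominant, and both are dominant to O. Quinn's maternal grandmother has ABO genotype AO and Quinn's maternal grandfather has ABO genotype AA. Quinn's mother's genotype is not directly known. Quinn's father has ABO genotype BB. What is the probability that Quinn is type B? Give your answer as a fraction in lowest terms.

1/4

Quinn's mother's ABO genotype from AO × AA: 1/2 AA, 1/2 AO.
Crossing each possibility with the father BB and summing P(type B): 1/2·0 + 1/2·1/2 = 1/4.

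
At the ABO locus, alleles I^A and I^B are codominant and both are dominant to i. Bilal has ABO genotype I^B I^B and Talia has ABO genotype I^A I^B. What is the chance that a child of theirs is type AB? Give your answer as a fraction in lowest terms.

1/2

ABO cross I^B I^B × I^A I^B → offspring phenotypes: 1/2 B, 1/2 AB.
So P(type AB) = 1/2.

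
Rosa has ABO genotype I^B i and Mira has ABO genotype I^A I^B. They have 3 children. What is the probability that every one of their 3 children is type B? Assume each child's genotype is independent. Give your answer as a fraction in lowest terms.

ABO cross I^B i × I^A I^B → 1/4 A, 1/2 B, 1/4 AB.
So P(type B) = 1/2 per child.
All 3 independent: (1/2)^3 = 1/8.

1/8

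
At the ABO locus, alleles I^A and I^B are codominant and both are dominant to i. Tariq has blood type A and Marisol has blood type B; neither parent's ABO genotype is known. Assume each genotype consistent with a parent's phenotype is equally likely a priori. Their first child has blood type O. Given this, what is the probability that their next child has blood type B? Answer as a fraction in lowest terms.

Possible genotypes: Tariq ∈ {I^A I^A, I^A i}; Marisol ∈ {I^B I^B, I^B i}.
Weight each parental genotype pair by prior × P(type-O child):
  I^A i × I^B i: posterior weight 1; P(next child type B) = 1/4.
Weighted sum = 1/4.

1/4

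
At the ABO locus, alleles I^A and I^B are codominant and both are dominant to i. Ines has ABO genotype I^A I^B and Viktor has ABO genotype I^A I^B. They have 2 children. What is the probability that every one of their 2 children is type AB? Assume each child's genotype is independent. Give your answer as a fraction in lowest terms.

1/4

ABO cross I^A I^B × I^A I^B → 1/4 A, 1/4 B, 1/2 AB.
So P(type AB) = 1/2 per child.
All 2 independent: (1/2)^2 = 1/4.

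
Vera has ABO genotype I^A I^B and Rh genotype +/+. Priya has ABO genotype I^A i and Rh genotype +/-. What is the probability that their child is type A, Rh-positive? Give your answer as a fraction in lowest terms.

ABO cross I^A I^B × I^A i → offspring phenotypes: 1/2 A, 1/4 B, 1/4 AB.
Rh cross +/+ × +/- → 1 Rh+.
Independent loci: P(type A, Rh-positive) = 1/2 × 1 = 1/2.

1/2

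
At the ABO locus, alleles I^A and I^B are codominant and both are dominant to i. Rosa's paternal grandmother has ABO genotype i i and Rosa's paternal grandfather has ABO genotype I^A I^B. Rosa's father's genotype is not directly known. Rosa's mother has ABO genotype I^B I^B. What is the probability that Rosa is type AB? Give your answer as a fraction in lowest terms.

1/4

Rosa's father's ABO genotype from i i × I^A I^B: 1/2 I^A i, 1/2 I^B i.
Crossing each possibility with the mother I^B I^B and summing P(type AB): 1/2·1/2 + 1/2·0 = 1/4.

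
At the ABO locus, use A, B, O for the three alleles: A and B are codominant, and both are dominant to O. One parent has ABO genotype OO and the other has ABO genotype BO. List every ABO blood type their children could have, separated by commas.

O, B

Gametes from OO × BO give offspring ABO genotypes BO, OO, i.e. phenotypes O, B.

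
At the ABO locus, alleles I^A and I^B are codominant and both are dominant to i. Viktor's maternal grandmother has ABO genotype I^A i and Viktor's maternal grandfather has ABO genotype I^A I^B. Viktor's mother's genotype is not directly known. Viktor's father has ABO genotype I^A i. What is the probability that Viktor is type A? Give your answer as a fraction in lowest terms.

5/8

Viktor's mother's ABO genotype from I^A i × I^A I^B: 1/4 I^A I^A, 1/4 I^A I^B, 1/4 I^A i, 1/4 I^B i.
Crossing each possibility with the father I^A i and summing P(type A): 1/4·1 + 1/4·1/2 + 1/4·3/4 + 1/4·1/4 = 5/8.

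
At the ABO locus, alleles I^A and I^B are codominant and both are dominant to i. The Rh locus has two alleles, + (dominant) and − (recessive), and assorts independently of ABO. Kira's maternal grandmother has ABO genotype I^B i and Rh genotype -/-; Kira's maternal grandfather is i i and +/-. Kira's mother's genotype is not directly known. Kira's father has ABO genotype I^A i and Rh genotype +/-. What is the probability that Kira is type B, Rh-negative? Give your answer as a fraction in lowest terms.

3/64

Kira's mother's ABO genotype from I^B i × i i: 1/2 I^B i, 1/2 i i.
Crossing each possibility with the father I^A i and summing P(type B): 1/2·1/4 + 1/2·0 = 1/8.
Similarly for Rh via the mother's Rh distribution: P(Rh-) = 3/8.
Independent loci: 1/8 × 3/8 = 3/64.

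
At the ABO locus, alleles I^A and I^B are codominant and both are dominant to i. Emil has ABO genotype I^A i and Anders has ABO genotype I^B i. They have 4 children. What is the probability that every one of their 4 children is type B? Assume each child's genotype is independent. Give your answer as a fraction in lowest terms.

ABO cross I^A i × I^B i → 1/4 O, 1/4 A, 1/4 B, 1/4 AB.
So P(type B) = 1/4 per child.
All 4 independent: (1/4)^4 = 1/256.

1/256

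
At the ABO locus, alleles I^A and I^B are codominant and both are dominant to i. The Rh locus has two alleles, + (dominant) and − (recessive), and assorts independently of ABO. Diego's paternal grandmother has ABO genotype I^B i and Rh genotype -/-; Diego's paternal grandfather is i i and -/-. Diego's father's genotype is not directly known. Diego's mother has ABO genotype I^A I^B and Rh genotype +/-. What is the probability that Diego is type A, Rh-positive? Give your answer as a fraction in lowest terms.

3/16

Diego's father's ABO genotype from I^B i × i i: 1/2 I^B i, 1/2 i i.
Crossing each possibility with the mother I^A I^B and summing P(type A): 1/2·1/4 + 1/2·1/2 = 3/8.
Similarly for Rh via the father's Rh distribution: P(Rh+) = 1/2.
Independent loci: 3/8 × 1/2 = 3/16.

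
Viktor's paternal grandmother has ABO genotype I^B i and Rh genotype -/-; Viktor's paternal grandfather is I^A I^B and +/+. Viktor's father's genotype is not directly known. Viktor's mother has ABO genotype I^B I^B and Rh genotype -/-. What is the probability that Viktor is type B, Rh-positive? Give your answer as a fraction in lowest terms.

Viktor's father's ABO genotype from I^B i × I^A I^B: 1/4 I^A I^B, 1/4 I^A i, 1/4 I^B I^B, 1/4 I^B i.
Crossing each possibility with the mother I^B I^B and summing P(type B): 1/4·1/2 + 1/4·1/2 + 1/4·1 + 1/4·1 = 3/4.
Similarly for Rh via the father's Rh distribution: P(Rh+) = 1/2.
Independent loci: 3/4 × 1/2 = 3/8.

3/8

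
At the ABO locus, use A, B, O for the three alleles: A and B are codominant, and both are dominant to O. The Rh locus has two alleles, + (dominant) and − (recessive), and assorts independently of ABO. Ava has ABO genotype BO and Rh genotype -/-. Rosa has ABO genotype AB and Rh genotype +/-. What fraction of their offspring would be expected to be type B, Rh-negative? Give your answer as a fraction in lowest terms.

ABO cross BO × AB → offspring phenotypes: 1/4 A, 1/2 B, 1/4 AB.
Rh cross -/- × +/- → 1/2 Rh+, 1/2 Rh-.
Independent loci: P(type B, Rh-negative) = 1/2 × 1/2 = 1/4.

1/4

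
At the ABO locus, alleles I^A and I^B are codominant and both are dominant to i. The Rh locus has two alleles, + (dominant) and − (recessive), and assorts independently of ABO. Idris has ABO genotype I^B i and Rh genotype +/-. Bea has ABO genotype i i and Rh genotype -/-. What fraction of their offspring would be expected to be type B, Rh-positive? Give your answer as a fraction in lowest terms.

1/4

ABO cross I^B i × i i → offspring phenotypes: 1/2 O, 1/2 B.
Rh cross +/- × -/- → 1/2 Rh+, 1/2 Rh-.
Independent loci: P(type B, Rh-positive) = 1/2 × 1/2 = 1/4.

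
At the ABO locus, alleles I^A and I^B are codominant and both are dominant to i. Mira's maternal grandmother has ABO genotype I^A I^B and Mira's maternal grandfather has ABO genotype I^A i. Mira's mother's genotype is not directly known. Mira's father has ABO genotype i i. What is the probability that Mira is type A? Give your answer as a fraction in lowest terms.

1/2

Mira's mother's ABO genotype from I^A I^B × I^A i: 1/4 I^A I^A, 1/4 I^A I^B, 1/4 I^A i, 1/4 I^B i.
Crossing each possibility with the father i i and summing P(type A): 1/4·1 + 1/4·1/2 + 1/4·1/2 + 1/4·0 = 1/2.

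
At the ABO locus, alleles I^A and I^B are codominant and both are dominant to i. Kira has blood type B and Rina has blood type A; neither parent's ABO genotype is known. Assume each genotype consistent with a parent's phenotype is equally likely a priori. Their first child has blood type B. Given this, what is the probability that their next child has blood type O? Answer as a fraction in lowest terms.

Possible genotypes: Kira ∈ {I^B I^B, I^B i}; Rina ∈ {I^A I^A, I^A i}.
Weight each parental genotype pair by prior × P(type-B child):
  I^B I^B × I^A i: posterior weight 2/3; P(next child type O) = 0.
  I^B i × I^A i: posterior weight 1/3; P(next child type O) = 1/4.
Weighted sum = 1/12.

1/12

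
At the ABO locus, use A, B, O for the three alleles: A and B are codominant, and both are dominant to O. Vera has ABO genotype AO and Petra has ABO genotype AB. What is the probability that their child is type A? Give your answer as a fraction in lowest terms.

1/2

ABO cross AO × AB → offspring phenotypes: 1/2 A, 1/4 B, 1/4 AB.
So P(type A) = 1/2.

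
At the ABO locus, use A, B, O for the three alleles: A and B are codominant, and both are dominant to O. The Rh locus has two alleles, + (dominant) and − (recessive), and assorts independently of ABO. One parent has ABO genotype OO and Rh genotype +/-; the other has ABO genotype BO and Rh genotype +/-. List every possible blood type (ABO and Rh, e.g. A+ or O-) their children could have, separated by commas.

O+, O-, B+, B-

Gametes from OO × BO give offspring ABO genotypes BO, OO, i.e. phenotypes O, B.
Rh cross +/- × +/- → phenotypes Rh+, Rh-.
Combining independently: O+, O-, B+, B-.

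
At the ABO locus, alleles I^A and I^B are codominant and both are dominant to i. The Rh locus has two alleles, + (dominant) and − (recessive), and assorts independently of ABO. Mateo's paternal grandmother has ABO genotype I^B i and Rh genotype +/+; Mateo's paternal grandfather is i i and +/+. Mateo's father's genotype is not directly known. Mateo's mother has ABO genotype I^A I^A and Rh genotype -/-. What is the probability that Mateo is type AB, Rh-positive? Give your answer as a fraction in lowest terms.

Mateo's father's ABO genotype from I^B i × i i: 1/2 I^B i, 1/2 i i.
Crossing each possibility with the mother I^A I^A and summing P(type AB): 1/2·1/2 + 1/2·0 = 1/4.
Similarly for Rh via the father's Rh distribution: P(Rh+) = 1.
Independent loci: 1/4 × 1 = 1/4.

1/4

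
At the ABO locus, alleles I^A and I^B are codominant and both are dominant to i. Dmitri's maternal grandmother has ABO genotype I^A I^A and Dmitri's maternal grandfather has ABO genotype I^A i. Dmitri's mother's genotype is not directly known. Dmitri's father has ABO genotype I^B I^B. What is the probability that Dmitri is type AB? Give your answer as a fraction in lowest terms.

Dmitri's mother's ABO genotype from I^A I^A × I^A i: 1/2 I^A I^A, 1/2 I^A i.
Crossing each possibility with the father I^B I^B and summing P(type AB): 1/2·1 + 1/2·1/2 = 3/4.

3/4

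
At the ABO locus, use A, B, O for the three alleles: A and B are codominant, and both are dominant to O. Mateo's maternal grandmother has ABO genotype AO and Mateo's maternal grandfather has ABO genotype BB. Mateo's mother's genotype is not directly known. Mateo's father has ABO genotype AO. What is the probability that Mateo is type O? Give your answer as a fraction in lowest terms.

Mateo's mother's ABO genotype from AO × BB: 1/2 AB, 1/2 BO.
Crossing each possibility with the father AO and summing P(type O): 1/2·0 + 1/2·1/4 = 1/8.

1/8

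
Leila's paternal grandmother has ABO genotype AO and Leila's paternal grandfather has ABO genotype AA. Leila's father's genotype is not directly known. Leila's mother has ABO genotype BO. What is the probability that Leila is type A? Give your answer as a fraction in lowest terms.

Leila's father's ABO genotype from AO × AA: 1/2 AA, 1/2 AO.
Crossing each possibility with the mother BO and summing P(type A): 1/2·1/2 + 1/2·1/4 = 3/8.

3/8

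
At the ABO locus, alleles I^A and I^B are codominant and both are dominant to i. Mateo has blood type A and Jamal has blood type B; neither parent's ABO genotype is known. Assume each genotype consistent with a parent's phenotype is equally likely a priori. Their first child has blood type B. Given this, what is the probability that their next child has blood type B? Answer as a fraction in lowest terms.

5/12

Possible genotypes: Mateo ∈ {I^A I^A, I^A i}; Jamal ∈ {I^B I^B, I^B i}.
Weight each parental genotype pair by prior × P(type-B child):
  I^A i × I^B I^B: posterior weight 2/3; P(next child type B) = 1/2.
  I^A i × I^B i: posterior weight 1/3; P(next child type B) = 1/4.
Weighted sum = 5/12.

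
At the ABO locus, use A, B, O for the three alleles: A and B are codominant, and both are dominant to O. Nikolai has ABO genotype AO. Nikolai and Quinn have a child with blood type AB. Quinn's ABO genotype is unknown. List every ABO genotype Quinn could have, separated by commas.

For each candidate genotype of Quinn, check whether crossing it with AO can produce every observed child phenotype.
  AA → possible child types {A} ✗
  AB → possible child types {A, B, AB} ✓
  AO → possible child types {O, A} ✗
  BB → possible child types {B, AB} ✓
  BO → possible child types {O, A, B, AB} ✓
  OO → possible child types {O, A} ✗

AB, BB, BO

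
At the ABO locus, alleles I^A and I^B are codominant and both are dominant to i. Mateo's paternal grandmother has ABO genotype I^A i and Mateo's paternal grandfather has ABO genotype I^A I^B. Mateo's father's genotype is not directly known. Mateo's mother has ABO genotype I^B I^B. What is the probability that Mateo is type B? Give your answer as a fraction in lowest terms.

Mateo's father's ABO genotype from I^A i × I^A I^B: 1/4 I^A I^A, 1/4 I^A I^B, 1/4 I^A i, 1/4 I^B i.
Crossing each possibility with the mother I^B I^B and summing P(type B): 1/4·0 + 1/4·1/2 + 1/4·1/2 + 1/4·1 = 1/2.

1/2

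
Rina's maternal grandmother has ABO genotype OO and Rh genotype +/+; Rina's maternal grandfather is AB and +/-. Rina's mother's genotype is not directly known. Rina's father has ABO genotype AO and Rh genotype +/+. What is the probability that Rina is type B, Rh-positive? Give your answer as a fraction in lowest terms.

1/8

Rina's mother's ABO genotype from OO × AB: 1/2 AO, 1/2 BO.
Crossing each possibility with the father AO and summing P(type B): 1/2·0 + 1/2·1/4 = 1/8.
Similarly for Rh via the mother's Rh distribution: P(Rh+) = 1.
Independent loci: 1/8 × 1 = 1/8.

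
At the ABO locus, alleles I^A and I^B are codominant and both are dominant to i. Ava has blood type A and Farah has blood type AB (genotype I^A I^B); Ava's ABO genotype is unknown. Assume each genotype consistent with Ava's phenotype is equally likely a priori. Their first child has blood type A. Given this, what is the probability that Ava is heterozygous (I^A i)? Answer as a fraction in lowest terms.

1/2

Possible genotypes: Ava ∈ {I^A I^A, I^A i}; Farah ∈ {I^A I^B}.
Weight each parental genotype pair by prior × P(type-A child):
  I^A I^A × I^A I^B: posterior weight 1/2.
  I^A i × I^A I^B: posterior weight 1/2.
Sum the posterior weight over pairs where Ava is I^A i: 1/2.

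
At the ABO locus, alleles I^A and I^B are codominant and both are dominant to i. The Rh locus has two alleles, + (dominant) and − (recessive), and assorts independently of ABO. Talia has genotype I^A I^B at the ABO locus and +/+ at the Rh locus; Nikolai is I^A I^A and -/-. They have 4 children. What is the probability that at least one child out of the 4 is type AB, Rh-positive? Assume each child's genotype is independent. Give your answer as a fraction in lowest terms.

15/16

ABO cross I^A I^B × I^A I^A → 1/2 A, 1/2 AB.
Rh cross +/+ × -/- → 1 Rh+; so P(type AB, Rh-positive) = 1/2 × 1 = 1/2 per child.
P(none) = (1/2)^4 = 1/16; P(at least one) = 1 − 1/16 = 15/16.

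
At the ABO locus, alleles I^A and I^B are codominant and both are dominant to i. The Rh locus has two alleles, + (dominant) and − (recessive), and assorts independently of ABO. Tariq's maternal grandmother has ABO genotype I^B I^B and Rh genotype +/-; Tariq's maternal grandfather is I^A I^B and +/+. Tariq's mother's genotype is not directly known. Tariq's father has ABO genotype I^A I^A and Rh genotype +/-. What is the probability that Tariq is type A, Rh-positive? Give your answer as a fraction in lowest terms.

7/32

Tariq's mother's ABO genotype from I^B I^B × I^A I^B: 1/2 I^A I^B, 1/2 I^B I^B.
Crossing each possibility with the father I^A I^A and summing P(type A): 1/2·1/2 + 1/2·0 = 1/4.
Similarly for Rh via the mother's Rh distribution: P(Rh+) = 7/8.
Independent loci: 1/4 × 7/8 = 7/32.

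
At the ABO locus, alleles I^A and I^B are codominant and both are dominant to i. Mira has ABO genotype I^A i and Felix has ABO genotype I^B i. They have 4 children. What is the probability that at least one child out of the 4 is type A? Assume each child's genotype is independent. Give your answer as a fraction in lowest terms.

ABO cross I^A i × I^B i → 1/4 O, 1/4 A, 1/4 B, 1/4 AB.
So P(type A) = 1/4 per child.
P(none) = (3/4)^4 = 81/256; P(at least one) = 1 − 81/256 = 175/256.

175/256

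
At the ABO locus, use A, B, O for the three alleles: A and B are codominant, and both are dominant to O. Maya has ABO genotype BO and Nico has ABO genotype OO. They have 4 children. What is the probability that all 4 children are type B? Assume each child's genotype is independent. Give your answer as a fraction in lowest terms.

ABO cross BO × OO → 1/2 O, 1/2 B.
So P(type B) = 1/2 per child.
All 4 independent: (1/2)^4 = 1/16.

1/16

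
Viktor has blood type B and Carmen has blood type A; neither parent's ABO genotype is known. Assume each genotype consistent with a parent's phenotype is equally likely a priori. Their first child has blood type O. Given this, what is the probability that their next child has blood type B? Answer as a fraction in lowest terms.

Possible genotypes: Viktor ∈ {I^B I^B, I^B i}; Carmen ∈ {I^A I^A, I^A i}.
Weight each parental genotype pair by prior × P(type-O child):
  I^B i × I^A i: posterior weight 1; P(next child type B) = 1/4.
Weighted sum = 1/4.

1/4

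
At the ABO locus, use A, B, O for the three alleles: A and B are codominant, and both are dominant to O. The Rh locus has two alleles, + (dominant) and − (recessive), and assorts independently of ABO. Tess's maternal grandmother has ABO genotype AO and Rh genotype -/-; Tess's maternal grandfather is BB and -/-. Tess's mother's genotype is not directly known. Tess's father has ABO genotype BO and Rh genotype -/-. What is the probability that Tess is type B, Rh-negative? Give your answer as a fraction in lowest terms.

Tess's mother's ABO genotype from AO × BB: 1/2 AB, 1/2 BO.
Crossing each possibility with the father BO and summing P(type B): 1/2·1/2 + 1/2·3/4 = 5/8.
Similarly for Rh via the mother's Rh distribution: P(Rh-) = 1.
Independent loci: 5/8 × 1 = 5/8.

5/8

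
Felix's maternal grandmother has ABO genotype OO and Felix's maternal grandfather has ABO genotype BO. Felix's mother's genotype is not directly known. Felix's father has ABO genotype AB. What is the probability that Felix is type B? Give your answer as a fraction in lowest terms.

1/2

Felix's mother's ABO genotype from OO × BO: 1/2 BO, 1/2 OO.
Crossing each possibility with the father AB and summing P(type B): 1/2·1/2 + 1/2·1/2 = 1/2.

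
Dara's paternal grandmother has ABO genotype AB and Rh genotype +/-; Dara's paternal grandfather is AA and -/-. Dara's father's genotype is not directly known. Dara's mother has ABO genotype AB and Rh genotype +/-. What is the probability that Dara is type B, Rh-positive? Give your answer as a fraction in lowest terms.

Dara's father's ABO genotype from AB × AA: 1/2 AA, 1/2 AB.
Crossing each possibility with the mother AB and summing P(type B): 1/2·0 + 1/2·1/4 = 1/8.
Similarly for Rh via the father's Rh distribution: P(Rh+) = 5/8.
Independent loci: 1/8 × 5/8 = 5/64.

5/64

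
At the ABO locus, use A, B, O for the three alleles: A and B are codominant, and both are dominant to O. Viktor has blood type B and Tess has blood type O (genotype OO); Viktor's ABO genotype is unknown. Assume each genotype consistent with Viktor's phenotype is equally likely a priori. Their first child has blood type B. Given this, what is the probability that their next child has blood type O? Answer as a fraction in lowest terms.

1/6

Possible genotypes: Viktor ∈ {BB, BO}; Tess ∈ {OO}.
Weight each parental genotype pair by prior × P(type-B child):
  BB × OO: posterior weight 2/3; P(next child type O) = 0.
  BO × OO: posterior weight 1/3; P(next child type O) = 1/2.
Weighted sum = 1/6.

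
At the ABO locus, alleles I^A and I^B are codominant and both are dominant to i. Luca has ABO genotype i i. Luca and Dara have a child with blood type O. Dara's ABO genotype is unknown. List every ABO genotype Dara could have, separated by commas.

I^A i, I^B i, i i

For each candidate genotype of Dara, check whether crossing it with i i can produce every observed child phenotype.
  I^A I^A → possible child types {A} ✗
  I^A I^B → possible child types {A, B} ✗
  I^A i → possible child types {O, A} ✓
  I^B I^B → possible child types {B} ✗
  I^B i → possible child types {O, B} ✓
  i i → possible child types {O} ✓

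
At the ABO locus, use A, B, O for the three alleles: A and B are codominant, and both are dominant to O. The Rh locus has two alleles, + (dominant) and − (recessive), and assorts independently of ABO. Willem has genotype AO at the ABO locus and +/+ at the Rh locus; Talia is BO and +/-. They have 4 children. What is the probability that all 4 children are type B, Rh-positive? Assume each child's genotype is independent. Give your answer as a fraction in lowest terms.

ABO cross AO × BO → 1/4 O, 1/4 A, 1/4 B, 1/4 AB.
Rh cross +/+ × +/- → 1 Rh+; so P(type B, Rh-positive) = 1/4 × 1 = 1/4 per child.
All 4 independent: (1/4)^4 = 1/256.

1/256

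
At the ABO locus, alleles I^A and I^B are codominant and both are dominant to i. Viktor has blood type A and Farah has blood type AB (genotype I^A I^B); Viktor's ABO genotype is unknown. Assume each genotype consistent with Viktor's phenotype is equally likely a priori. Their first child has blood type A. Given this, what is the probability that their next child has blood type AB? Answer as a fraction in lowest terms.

Possible genotypes: Viktor ∈ {I^A I^A, I^A i}; Farah ∈ {I^A I^B}.
Weight each parental genotype pair by prior × P(type-A child):
  I^A I^A × I^A I^B: posterior weight 1/2; P(next child type AB) = 1/2.
  I^A i × I^A I^B: posterior weight 1/2; P(next child type AB) = 1/4.
Weighted sum = 3/8.

3/8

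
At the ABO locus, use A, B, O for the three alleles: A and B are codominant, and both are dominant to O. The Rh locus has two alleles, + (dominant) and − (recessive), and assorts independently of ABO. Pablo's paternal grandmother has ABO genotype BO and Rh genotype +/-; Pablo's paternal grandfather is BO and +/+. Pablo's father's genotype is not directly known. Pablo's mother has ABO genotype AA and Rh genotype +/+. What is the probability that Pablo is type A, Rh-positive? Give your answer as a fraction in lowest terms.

1/2

Pablo's father's ABO genotype from BO × BO: 1/4 BB, 1/2 BO, 1/4 OO.
Crossing each possibility with the mother AA and summing P(type A): 1/4·0 + 1/2·1/2 + 1/4·1 = 1/2.
Similarly for Rh via the father's Rh distribution: P(Rh+) = 1.
Independent loci: 1/2 × 1 = 1/2.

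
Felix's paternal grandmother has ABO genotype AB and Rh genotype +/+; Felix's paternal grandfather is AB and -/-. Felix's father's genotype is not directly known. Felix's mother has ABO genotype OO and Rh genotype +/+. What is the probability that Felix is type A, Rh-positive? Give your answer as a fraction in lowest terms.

Felix's father's ABO genotype from AB × AB: 1/4 AA, 1/2 AB, 1/4 BB.
Crossing each possibility with the mother OO and summing P(type A): 1/4·1 + 1/2·1/2 + 1/4·0 = 1/2.
Similarly for Rh via the father's Rh distribution: P(Rh+) = 1.
Independent loci: 1/2 × 1 = 1/2.

1/2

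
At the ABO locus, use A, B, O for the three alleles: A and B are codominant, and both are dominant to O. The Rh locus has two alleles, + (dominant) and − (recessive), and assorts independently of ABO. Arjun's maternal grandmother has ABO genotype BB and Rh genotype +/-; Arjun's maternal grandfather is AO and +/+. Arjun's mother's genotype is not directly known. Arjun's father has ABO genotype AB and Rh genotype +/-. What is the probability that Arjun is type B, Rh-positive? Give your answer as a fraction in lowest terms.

21/64

Arjun's mother's ABO genotype from BB × AO: 1/2 AB, 1/2 BO.
Crossing each possibility with the father AB and summing P(type B): 1/2·1/4 + 1/2·1/2 = 3/8.
Similarly for Rh via the mother's Rh distribution: P(Rh+) = 7/8.
Independent loci: 3/8 × 7/8 = 21/64.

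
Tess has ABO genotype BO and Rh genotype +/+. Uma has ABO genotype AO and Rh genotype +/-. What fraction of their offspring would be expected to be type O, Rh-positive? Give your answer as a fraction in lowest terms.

ABO cross BO × AO → offspring phenotypes: 1/4 O, 1/4 A, 1/4 B, 1/4 AB.
Rh cross +/+ × +/- → 1 Rh+.
Independent loci: P(type O, Rh-positive) = 1/4 × 1 = 1/4.

1/4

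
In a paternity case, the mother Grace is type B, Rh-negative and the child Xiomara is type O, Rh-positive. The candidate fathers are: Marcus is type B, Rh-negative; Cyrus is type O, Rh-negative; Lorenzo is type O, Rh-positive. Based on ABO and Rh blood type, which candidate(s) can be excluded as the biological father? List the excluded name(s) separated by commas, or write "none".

Marcus, Cyrus

A candidate is excluded only if no genotype consistent with his phenotype could produce a type O, Rh-positive child with a type B, Rh-negative mother.
Marcus (type B, Rh-): no genotype consistent with that phenotype can produce a type-O Rh+ child with a type-B mother.
Cyrus (type O, Rh-): no genotype consistent with that phenotype can produce a type-O Rh+ child with a type-B mother.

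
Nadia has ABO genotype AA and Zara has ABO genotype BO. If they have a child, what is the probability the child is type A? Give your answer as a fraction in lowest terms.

ABO cross AA × BO → offspring phenotypes: 1/2 A, 1/2 AB.
So P(type A) = 1/2.

1/2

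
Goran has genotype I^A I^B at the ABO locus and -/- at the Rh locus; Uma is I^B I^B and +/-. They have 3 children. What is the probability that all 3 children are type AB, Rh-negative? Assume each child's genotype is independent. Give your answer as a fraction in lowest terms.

1/64

ABO cross I^A I^B × I^B I^B → 1/2 B, 1/2 AB.
Rh cross -/- × +/- → 1/2 Rh+, 1/2 Rh-; so P(type AB, Rh-negative) = 1/2 × 1/2 = 1/4 per child.
All 3 independent: (1/4)^3 = 1/64.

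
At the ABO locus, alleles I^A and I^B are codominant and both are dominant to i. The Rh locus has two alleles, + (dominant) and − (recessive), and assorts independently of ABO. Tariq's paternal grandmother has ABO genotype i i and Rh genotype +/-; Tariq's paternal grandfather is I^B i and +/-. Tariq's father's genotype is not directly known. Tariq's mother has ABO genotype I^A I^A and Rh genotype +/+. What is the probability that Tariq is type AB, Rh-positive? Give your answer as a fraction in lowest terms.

1/4

Tariq's father's ABO genotype from i i × I^B i: 1/2 I^B i, 1/2 i i.
Crossing each possibility with the mother I^A I^A and summing P(type AB): 1/2·1/2 + 1/2·0 = 1/4.
Similarly for Rh via the father's Rh distribution: P(Rh+) = 1.
Independent loci: 1/4 × 1 = 1/4.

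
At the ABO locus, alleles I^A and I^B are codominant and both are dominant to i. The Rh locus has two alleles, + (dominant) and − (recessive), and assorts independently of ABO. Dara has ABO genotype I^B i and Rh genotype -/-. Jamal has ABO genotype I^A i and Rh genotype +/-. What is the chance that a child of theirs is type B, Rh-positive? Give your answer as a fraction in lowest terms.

ABO cross I^B i × I^A i → offspring phenotypes: 1/4 O, 1/4 A, 1/4 B, 1/4 AB.
Rh cross -/- × +/- → 1/2 Rh+, 1/2 Rh-.
Independent loci: P(type B, Rh-positive) = 1/4 × 1/2 = 1/8.

1/8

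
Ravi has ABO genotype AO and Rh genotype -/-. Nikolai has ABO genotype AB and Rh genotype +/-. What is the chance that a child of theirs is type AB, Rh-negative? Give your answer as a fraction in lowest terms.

1/8

ABO cross AO × AB → offspring phenotypes: 1/2 A, 1/4 B, 1/4 AB.
Rh cross -/- × +/- → 1/2 Rh+, 1/2 Rh-.
Independent loci: P(type AB, Rh-negative) = 1/4 × 1/2 = 1/8.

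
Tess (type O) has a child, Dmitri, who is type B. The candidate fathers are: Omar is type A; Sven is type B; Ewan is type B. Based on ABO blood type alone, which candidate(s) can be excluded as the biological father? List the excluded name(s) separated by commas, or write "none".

Omar

A candidate is excluded only if no genotype consistent with his phenotype could produce a type B child with a type O mother.
Omar (type A): no genotype consistent with that phenotype can produce a type-B child with a type-O mother.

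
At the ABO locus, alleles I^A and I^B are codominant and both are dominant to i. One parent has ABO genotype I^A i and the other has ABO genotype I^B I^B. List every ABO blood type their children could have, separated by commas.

Gametes from I^A i × I^B I^B give offspring ABO genotypes I^A I^B, I^B i, i.e. phenotypes B, AB.

B, AB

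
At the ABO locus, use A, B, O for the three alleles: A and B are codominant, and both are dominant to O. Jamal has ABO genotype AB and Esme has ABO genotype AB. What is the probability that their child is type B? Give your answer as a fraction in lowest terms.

1/4

ABO cross AB × AB → offspring phenotypes: 1/4 A, 1/4 B, 1/2 AB.
So P(type B) = 1/4.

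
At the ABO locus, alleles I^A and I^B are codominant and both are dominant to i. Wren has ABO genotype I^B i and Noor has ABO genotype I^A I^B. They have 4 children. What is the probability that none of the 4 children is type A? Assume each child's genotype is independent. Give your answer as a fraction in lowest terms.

81/256

ABO cross I^B i × I^A I^B → 1/4 A, 1/2 B, 1/4 AB.
So P(type A) = 1/4 per child.
P(not type A) = 3/4 for one child; (3/4)^4 = 81/256.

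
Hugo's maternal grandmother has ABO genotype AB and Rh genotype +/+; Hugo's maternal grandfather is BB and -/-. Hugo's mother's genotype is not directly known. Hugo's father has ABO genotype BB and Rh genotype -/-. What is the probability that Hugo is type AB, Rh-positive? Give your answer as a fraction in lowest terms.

1/8

Hugo's mother's ABO genotype from AB × BB: 1/2 AB, 1/2 BB.
Crossing each possibility with the father BB and summing P(type AB): 1/2·1/2 + 1/2·0 = 1/4.
Similarly for Rh via the mother's Rh distribution: P(Rh+) = 1/2.
Independent loci: 1/4 × 1/2 = 1/8.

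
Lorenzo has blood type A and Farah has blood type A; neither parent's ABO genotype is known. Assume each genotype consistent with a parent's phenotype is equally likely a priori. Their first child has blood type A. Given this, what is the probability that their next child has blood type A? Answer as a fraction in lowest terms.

19/20

Possible genotypes: Lorenzo ∈ {AA, AO}; Farah ∈ {AA, AO}.
Weight each parental genotype pair by prior × P(type-A child):
  AA × AA: posterior weight 4/15; P(next child type A) = 1.
  AA × AO: posterior weight 4/15; P(next child type A) = 1.
  AO × AA: posterior weight 4/15; P(next child type A) = 1.
  AO × AO: posterior weight 1/5; P(next child type A) = 3/4.
Weighted sum = 19/20.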